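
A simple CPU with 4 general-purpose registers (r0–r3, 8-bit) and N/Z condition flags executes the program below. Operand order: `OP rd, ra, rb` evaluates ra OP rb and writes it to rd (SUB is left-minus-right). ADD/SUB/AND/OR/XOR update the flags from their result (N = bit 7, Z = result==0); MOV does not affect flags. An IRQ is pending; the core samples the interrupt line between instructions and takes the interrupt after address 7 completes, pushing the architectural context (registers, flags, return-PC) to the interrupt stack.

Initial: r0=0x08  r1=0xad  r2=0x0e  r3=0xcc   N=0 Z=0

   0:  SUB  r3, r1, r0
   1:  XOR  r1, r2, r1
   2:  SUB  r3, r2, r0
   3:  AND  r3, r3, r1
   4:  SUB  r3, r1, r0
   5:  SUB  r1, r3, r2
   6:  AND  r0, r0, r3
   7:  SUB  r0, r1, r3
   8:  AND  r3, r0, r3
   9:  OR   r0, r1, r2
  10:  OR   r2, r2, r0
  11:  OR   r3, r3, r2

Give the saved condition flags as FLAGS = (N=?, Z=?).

after  0: r0=0x08 r1=0xad r2=0x0e r3=0xa5  N=1 Z=0
after  1: r0=0x08 r1=0xa3 r2=0x0e r3=0xa5  N=1 Z=0
after  2: r0=0x08 r1=0xa3 r2=0x0e r3=0x06  N=0 Z=0
after  3: r0=0x08 r1=0xa3 r2=0x0e r3=0x02  N=0 Z=0
after  4: r0=0x08 r1=0xa3 r2=0x0e r3=0x9b  N=1 Z=0
after  5: r0=0x08 r1=0x8d r2=0x0e r3=0x9b  N=1 Z=0
after  6: r0=0x08 r1=0x8d r2=0x0e r3=0x9b  N=0 Z=0
after  7: r0=0xf2 r1=0x8d r2=0x0e r3=0x9b  N=1 Z=0
-- IRQ taken; context saved, return-PC = 8 --

FLAGS = (N=1, Z=0)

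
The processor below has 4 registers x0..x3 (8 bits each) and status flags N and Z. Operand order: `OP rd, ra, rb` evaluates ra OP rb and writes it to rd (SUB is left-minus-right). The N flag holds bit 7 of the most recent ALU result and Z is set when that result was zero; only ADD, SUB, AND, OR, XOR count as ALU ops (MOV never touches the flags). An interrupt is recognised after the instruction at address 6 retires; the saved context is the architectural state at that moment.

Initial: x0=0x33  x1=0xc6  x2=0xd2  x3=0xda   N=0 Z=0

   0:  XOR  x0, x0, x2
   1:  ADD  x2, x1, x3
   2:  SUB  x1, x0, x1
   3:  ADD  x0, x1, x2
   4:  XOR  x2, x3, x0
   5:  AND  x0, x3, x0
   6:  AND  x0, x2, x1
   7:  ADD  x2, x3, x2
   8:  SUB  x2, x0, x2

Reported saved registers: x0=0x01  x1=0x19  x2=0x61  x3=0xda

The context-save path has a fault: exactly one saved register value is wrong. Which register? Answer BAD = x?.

BAD = x1

after  0: x0=0xe1 x1=0xc6 x2=0xd2 x3=0xda  N=1 Z=0
after  1: x0=0xe1 x1=0xc6 x2=0xa0 x3=0xda  N=1 Z=0
after  2: x0=0xe1 x1=0x1b x2=0xa0 x3=0xda  N=0 Z=0
after  3: x0=0xbb x1=0x1b x2=0xa0 x3=0xda  N=1 Z=0
after  4: x0=0xbb x1=0x1b x2=0x61 x3=0xda  N=0 Z=0
after  5: x0=0x9a x1=0x1b x2=0x61 x3=0xda  N=1 Z=0
after  6: x0=0x01 x1=0x1b x2=0x61 x3=0xda  N=0 Z=0
-- IRQ taken; context saved, return-PC = 7 --
mismatch: x1: reported 0x19 vs actual 0x1b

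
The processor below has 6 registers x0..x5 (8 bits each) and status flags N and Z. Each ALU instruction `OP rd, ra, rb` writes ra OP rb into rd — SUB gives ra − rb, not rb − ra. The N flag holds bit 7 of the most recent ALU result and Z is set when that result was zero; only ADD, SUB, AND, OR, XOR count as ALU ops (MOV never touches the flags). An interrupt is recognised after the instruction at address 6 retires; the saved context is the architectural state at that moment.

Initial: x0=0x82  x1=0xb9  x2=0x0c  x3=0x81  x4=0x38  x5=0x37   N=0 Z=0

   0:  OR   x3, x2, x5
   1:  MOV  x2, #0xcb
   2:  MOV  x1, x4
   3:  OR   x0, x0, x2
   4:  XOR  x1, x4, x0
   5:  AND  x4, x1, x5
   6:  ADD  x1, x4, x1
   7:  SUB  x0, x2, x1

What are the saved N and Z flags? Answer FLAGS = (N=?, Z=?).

FLAGS = (N=0, Z=0)

after  0: x0=0x82 x1=0xb9 x2=0x0c x3=0x3f x4=0x38 x5=0x37  N=0 Z=0
after  1: x0=0x82 x1=0xb9 x2=0xcb x3=0x3f x4=0x38 x5=0x37  N=0 Z=0
after  2: x0=0x82 x1=0x38 x2=0xcb x3=0x3f x4=0x38 x5=0x37  N=0 Z=0
after  3: x0=0xcb x1=0x38 x2=0xcb x3=0x3f x4=0x38 x5=0x37  N=1 Z=0
after  4: x0=0xcb x1=0xf3 x2=0xcb x3=0x3f x4=0x38 x5=0x37  N=1 Z=0
after  5: x0=0xcb x1=0xf3 x2=0xcb x3=0x3f x4=0x33 x5=0x37  N=0 Z=0
after  6: x0=0xcb x1=0x26 x2=0xcb x3=0x3f x4=0x33 x5=0x37  N=0 Z=0
-- IRQ taken; context saved, return-PC = 7 --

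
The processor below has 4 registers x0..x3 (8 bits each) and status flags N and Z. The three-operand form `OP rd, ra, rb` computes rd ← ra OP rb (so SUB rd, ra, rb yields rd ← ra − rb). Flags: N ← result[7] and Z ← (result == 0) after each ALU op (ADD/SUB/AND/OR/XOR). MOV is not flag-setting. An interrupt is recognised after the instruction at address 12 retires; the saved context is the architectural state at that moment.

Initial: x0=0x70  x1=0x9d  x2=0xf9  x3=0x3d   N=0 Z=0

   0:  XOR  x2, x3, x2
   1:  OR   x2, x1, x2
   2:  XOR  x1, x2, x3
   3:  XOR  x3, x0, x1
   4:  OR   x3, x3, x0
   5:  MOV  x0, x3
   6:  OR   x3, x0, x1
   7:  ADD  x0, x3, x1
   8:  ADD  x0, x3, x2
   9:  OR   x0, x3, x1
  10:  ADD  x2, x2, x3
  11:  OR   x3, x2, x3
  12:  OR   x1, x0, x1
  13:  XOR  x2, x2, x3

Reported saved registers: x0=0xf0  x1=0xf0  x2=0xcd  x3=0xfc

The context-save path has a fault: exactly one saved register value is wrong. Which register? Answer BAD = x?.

after  0: x0=0x70 x1=0x9d x2=0xc4 x3=0x3d  N=1 Z=0
after  1: x0=0x70 x1=0x9d x2=0xdd x3=0x3d  N=1 Z=0
after  2: x0=0x70 x1=0xe0 x2=0xdd x3=0x3d  N=1 Z=0
after  3: x0=0x70 x1=0xe0 x2=0xdd x3=0x90  N=1 Z=0
after  4: x0=0x70 x1=0xe0 x2=0xdd x3=0xf0  N=1 Z=0
after  5: x0=0xf0 x1=0xe0 x2=0xdd x3=0xf0  N=1 Z=0
after  6: x0=0xf0 x1=0xe0 x2=0xdd x3=0xf0  N=1 Z=0
after  7: x0=0xd0 x1=0xe0 x2=0xdd x3=0xf0  N=1 Z=0
after  8: x0=0xcd x1=0xe0 x2=0xdd x3=0xf0  N=1 Z=0
after  9: x0=0xf0 x1=0xe0 x2=0xdd x3=0xf0  N=1 Z=0
after 10: x0=0xf0 x1=0xe0 x2=0xcd x3=0xf0  N=1 Z=0
after 11: x0=0xf0 x1=0xe0 x2=0xcd x3=0xfd  N=1 Z=0
after 12: x0=0xf0 x1=0xf0 x2=0xcd x3=0xfd  N=1 Z=0
-- IRQ taken; context saved, return-PC = 13 --
mismatch: x3: reported 0xfc vs actual 0xfd

BAD = x3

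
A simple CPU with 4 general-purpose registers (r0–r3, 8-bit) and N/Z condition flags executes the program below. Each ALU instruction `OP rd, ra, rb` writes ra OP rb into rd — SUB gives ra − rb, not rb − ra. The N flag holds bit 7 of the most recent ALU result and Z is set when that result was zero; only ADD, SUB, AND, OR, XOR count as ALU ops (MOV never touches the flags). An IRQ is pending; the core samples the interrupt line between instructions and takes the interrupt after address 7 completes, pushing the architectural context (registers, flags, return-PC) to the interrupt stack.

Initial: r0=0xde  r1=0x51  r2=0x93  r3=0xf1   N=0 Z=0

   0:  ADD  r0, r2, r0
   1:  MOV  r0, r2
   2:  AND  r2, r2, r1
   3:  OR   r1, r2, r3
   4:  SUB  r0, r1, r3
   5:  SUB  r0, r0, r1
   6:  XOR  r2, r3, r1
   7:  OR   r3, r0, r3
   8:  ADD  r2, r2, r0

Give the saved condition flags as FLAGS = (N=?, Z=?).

FLAGS = (N=1, Z=0)

after  0: r0=0x71 r1=0x51 r2=0x93 r3=0xf1  N=0 Z=0
after  1: r0=0x93 r1=0x51 r2=0x93 r3=0xf1  N=0 Z=0
after  2: r0=0x93 r1=0x51 r2=0x11 r3=0xf1  N=0 Z=0
after  3: r0=0x93 r1=0xf1 r2=0x11 r3=0xf1  N=1 Z=0
after  4: r0=0x00 r1=0xf1 r2=0x11 r3=0xf1  N=0 Z=1
after  5: r0=0x0f r1=0xf1 r2=0x11 r3=0xf1  N=0 Z=0
after  6: r0=0x0f r1=0xf1 r2=0x00 r3=0xf1  N=0 Z=1
after  7: r0=0x0f r1=0xf1 r2=0x00 r3=0xff  N=1 Z=0
-- IRQ taken; context saved, return-PC = 8 --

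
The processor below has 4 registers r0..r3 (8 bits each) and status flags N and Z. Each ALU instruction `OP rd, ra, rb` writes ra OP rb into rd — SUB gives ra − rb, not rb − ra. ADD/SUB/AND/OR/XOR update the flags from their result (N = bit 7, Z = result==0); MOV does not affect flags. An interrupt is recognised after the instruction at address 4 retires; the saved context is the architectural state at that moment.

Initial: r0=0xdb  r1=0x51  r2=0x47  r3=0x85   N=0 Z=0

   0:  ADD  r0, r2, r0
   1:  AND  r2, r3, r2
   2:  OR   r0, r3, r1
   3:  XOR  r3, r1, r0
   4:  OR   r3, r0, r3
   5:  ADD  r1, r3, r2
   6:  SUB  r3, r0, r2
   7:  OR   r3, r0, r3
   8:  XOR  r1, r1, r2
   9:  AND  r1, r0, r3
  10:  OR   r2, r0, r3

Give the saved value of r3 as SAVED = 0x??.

SAVED = 0xd5

after  0: r0=0x22 r1=0x51 r2=0x47 r3=0x85  N=0 Z=0
after  1: r0=0x22 r1=0x51 r2=0x05 r3=0x85  N=0 Z=0
after  2: r0=0xd5 r1=0x51 r2=0x05 r3=0x85  N=1 Z=0
after  3: r0=0xd5 r1=0x51 r2=0x05 r3=0x84  N=1 Z=0
after  4: r0=0xd5 r1=0x51 r2=0x05 r3=0xd5  N=1 Z=0
-- IRQ taken; context saved, return-PC = 5 --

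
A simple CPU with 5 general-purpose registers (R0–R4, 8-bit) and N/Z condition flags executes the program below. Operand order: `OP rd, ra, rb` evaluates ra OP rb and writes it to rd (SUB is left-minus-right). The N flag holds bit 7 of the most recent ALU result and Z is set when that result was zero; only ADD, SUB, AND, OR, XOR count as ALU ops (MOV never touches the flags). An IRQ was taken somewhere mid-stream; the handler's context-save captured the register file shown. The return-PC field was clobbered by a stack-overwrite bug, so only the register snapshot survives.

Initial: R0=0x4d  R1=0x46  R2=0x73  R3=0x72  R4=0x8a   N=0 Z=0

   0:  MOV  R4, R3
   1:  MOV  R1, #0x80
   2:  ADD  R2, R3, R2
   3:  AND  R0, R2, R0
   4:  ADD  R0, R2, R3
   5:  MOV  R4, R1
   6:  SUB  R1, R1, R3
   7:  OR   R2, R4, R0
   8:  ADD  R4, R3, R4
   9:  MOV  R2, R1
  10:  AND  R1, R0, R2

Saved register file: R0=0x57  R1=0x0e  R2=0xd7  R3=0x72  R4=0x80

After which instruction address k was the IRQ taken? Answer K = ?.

after  0: R0=0x4d R1=0x46 R2=0x73 R3=0x72 R4=0x72  N=0 Z=0
after  1: R0=0x4d R1=0x80 R2=0x73 R3=0x72 R4=0x72  N=0 Z=0
after  2: R0=0x4d R1=0x80 R2=0xe5 R3=0x72 R4=0x72  N=1 Z=0
after  3: R0=0x45 R1=0x80 R2=0xe5 R3=0x72 R4=0x72  N=0 Z=0
after  4: R0=0x57 R1=0x80 R2=0xe5 R3=0x72 R4=0x72  N=0 Z=0
after  5: R0=0x57 R1=0x80 R2=0xe5 R3=0x72 R4=0x80  N=0 Z=0
after  6: R0=0x57 R1=0x0e R2=0xe5 R3=0x72 R4=0x80  N=0 Z=0
after  7: R0=0x57 R1=0x0e R2=0xd7 R3=0x72 R4=0x80  N=1 Z=0
-- IRQ taken; context saved, return-PC = 8 --

K = 7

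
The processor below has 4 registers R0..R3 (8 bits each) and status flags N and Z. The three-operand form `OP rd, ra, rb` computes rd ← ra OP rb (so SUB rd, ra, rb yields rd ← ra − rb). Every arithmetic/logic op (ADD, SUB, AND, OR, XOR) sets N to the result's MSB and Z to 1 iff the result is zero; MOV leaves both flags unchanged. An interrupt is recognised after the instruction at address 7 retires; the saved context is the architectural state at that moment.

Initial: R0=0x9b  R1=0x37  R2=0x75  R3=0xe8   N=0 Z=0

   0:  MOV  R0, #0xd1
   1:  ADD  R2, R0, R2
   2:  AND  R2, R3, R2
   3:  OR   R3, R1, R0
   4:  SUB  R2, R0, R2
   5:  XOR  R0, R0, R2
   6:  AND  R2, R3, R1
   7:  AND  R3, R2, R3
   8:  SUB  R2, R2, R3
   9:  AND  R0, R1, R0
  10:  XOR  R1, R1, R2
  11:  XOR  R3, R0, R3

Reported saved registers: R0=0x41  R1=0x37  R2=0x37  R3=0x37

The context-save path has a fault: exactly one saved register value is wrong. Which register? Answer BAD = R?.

BAD = R0

after  0: R0=0xd1 R1=0x37 R2=0x75 R3=0xe8  N=0 Z=0
after  1: R0=0xd1 R1=0x37 R2=0x46 R3=0xe8  N=0 Z=0
after  2: R0=0xd1 R1=0x37 R2=0x40 R3=0xe8  N=0 Z=0
after  3: R0=0xd1 R1=0x37 R2=0x40 R3=0xf7  N=1 Z=0
after  4: R0=0xd1 R1=0x37 R2=0x91 R3=0xf7  N=1 Z=0
after  5: R0=0x40 R1=0x37 R2=0x91 R3=0xf7  N=0 Z=0
after  6: R0=0x40 R1=0x37 R2=0x37 R3=0xf7  N=0 Z=0
after  7: R0=0x40 R1=0x37 R2=0x37 R3=0x37  N=0 Z=0
-- IRQ taken; context saved, return-PC = 8 --
mismatch: R0: reported 0x41 vs actual 0x40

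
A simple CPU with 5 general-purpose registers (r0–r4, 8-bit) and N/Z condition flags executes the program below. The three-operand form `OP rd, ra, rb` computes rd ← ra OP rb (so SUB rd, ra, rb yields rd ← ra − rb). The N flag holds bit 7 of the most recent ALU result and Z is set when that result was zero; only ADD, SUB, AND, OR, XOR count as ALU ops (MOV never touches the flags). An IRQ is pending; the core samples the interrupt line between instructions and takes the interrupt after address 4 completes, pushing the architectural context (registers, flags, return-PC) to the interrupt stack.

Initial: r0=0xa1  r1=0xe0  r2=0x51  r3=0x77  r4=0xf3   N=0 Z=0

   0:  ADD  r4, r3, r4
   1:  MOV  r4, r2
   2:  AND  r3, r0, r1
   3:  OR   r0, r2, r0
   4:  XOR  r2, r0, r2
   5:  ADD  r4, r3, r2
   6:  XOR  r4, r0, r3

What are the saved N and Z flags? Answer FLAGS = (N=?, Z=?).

after  0: r0=0xa1 r1=0xe0 r2=0x51 r3=0x77 r4=0x6a  N=0 Z=0
after  1: r0=0xa1 r1=0xe0 r2=0x51 r3=0x77 r4=0x51  N=0 Z=0
after  2: r0=0xa1 r1=0xe0 r2=0x51 r3=0xa0 r4=0x51  N=1 Z=0
after  3: r0=0xf1 r1=0xe0 r2=0x51 r3=0xa0 r4=0x51  N=1 Z=0
after  4: r0=0xf1 r1=0xe0 r2=0xa0 r3=0xa0 r4=0x51  N=1 Z=0
-- IRQ taken; context saved, return-PC = 5 --

FLAGS = (N=1, Z=0)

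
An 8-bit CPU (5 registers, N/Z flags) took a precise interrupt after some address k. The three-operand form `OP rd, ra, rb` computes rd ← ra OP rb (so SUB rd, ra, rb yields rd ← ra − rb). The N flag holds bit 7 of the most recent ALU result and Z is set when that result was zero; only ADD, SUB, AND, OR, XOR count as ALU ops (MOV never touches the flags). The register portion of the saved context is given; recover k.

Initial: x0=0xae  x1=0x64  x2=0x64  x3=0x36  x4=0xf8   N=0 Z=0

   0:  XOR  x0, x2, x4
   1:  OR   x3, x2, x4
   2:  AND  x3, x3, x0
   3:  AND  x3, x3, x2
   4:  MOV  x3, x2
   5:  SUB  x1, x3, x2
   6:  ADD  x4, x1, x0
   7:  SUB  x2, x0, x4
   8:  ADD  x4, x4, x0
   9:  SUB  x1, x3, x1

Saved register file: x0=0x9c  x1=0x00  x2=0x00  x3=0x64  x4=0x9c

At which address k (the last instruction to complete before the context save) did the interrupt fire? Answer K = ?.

K = 7

after  0: x0=0x9c x1=0x64 x2=0x64 x3=0x36 x4=0xf8  N=1 Z=0
after  1: x0=0x9c x1=0x64 x2=0x64 x3=0xfc x4=0xf8  N=1 Z=0
after  2: x0=0x9c x1=0x64 x2=0x64 x3=0x9c x4=0xf8  N=1 Z=0
after  3: x0=0x9c x1=0x64 x2=0x64 x3=0x04 x4=0xf8  N=0 Z=0
after  4: x0=0x9c x1=0x64 x2=0x64 x3=0x64 x4=0xf8  N=0 Z=0
after  5: x0=0x9c x1=0x00 x2=0x64 x3=0x64 x4=0xf8  N=0 Z=1
after  6: x0=0x9c x1=0x00 x2=0x64 x3=0x64 x4=0x9c  N=1 Z=0
after  7: x0=0x9c x1=0x00 x2=0x00 x3=0x64 x4=0x9c  N=0 Z=1
-- IRQ taken; context saved, return-PC = 8 --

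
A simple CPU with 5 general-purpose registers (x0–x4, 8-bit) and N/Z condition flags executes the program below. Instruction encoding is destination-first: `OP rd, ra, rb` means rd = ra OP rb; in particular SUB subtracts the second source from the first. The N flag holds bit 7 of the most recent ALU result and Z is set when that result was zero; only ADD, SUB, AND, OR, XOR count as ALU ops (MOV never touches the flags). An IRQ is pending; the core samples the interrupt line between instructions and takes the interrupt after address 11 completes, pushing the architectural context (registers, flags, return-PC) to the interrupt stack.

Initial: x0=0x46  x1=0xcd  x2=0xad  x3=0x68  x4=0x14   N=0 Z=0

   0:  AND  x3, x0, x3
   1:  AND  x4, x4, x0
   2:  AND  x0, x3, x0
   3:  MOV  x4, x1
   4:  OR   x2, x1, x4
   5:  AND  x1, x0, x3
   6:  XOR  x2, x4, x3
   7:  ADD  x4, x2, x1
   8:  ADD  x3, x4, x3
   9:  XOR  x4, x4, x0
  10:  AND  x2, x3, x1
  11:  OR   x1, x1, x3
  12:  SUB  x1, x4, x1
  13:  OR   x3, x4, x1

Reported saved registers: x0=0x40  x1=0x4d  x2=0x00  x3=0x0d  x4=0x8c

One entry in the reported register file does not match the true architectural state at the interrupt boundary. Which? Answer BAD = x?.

after  0: x0=0x46 x1=0xcd x2=0xad x3=0x40 x4=0x14  N=0 Z=0
after  1: x0=0x46 x1=0xcd x2=0xad x3=0x40 x4=0x04  N=0 Z=0
after  2: x0=0x40 x1=0xcd x2=0xad x3=0x40 x4=0x04  N=0 Z=0
after  3: x0=0x40 x1=0xcd x2=0xad x3=0x40 x4=0xcd  N=0 Z=0
after  4: x0=0x40 x1=0xcd x2=0xcd x3=0x40 x4=0xcd  N=1 Z=0
after  5: x0=0x40 x1=0x40 x2=0xcd x3=0x40 x4=0xcd  N=0 Z=0
after  6: x0=0x40 x1=0x40 x2=0x8d x3=0x40 x4=0xcd  N=1 Z=0
after  7: x0=0x40 x1=0x40 x2=0x8d x3=0x40 x4=0xcd  N=1 Z=0
after  8: x0=0x40 x1=0x40 x2=0x8d x3=0x0d x4=0xcd  N=0 Z=0
after  9: x0=0x40 x1=0x40 x2=0x8d x3=0x0d x4=0x8d  N=1 Z=0
after 10: x0=0x40 x1=0x40 x2=0x00 x3=0x0d x4=0x8d  N=0 Z=1
after 11: x0=0x40 x1=0x4d x2=0x00 x3=0x0d x4=0x8d  N=0 Z=0
-- IRQ taken; context saved, return-PC = 12 --
mismatch: x4: reported 0x8c vs actual 0x8d

BAD = x4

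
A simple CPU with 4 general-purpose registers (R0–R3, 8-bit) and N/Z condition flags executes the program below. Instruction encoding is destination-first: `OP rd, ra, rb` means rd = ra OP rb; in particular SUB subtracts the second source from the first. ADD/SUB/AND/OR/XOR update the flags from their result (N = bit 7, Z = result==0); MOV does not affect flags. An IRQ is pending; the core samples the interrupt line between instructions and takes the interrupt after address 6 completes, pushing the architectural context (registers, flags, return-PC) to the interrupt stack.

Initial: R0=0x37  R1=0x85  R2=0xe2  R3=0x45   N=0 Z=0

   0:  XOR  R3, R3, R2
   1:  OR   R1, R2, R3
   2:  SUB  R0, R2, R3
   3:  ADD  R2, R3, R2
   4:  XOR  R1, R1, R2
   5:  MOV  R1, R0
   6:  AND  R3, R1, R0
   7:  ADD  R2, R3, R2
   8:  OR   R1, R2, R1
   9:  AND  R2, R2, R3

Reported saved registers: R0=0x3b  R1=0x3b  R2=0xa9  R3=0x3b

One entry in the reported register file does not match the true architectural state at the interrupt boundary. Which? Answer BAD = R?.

after  0: R0=0x37 R1=0x85 R2=0xe2 R3=0xa7  N=1 Z=0
after  1: R0=0x37 R1=0xe7 R2=0xe2 R3=0xa7  N=1 Z=0
after  2: R0=0x3b R1=0xe7 R2=0xe2 R3=0xa7  N=0 Z=0
after  3: R0=0x3b R1=0xe7 R2=0x89 R3=0xa7  N=1 Z=0
after  4: R0=0x3b R1=0x6e R2=0x89 R3=0xa7  N=0 Z=0
after  5: R0=0x3b R1=0x3b R2=0x89 R3=0xa7  N=0 Z=0
after  6: R0=0x3b R1=0x3b R2=0x89 R3=0x3b  N=0 Z=0
-- IRQ taken; context saved, return-PC = 7 --
mismatch: R2: reported 0xa9 vs actual 0x89

BAD = R2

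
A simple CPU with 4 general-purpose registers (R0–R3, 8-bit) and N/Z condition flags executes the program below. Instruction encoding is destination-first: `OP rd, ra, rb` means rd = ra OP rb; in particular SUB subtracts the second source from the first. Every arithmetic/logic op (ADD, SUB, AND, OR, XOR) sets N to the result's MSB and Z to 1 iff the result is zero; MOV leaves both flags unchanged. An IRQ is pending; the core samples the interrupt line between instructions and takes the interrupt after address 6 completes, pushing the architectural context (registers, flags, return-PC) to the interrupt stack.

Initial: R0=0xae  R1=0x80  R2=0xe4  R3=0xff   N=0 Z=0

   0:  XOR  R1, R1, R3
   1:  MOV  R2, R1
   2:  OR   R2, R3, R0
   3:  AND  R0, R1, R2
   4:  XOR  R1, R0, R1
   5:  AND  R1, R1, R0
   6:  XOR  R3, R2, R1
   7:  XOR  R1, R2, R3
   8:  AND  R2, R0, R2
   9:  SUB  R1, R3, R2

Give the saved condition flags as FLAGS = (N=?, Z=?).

after  0: R0=0xae R1=0x7f R2=0xe4 R3=0xff  N=0 Z=0
after  1: R0=0xae R1=0x7f R2=0x7f R3=0xff  N=0 Z=0
after  2: R0=0xae R1=0x7f R2=0xff R3=0xff  N=1 Z=0
after  3: R0=0x7f R1=0x7f R2=0xff R3=0xff  N=0 Z=0
after  4: R0=0x7f R1=0x00 R2=0xff R3=0xff  N=0 Z=1
after  5: R0=0x7f R1=0x00 R2=0xff R3=0xff  N=0 Z=1
after  6: R0=0x7f R1=0x00 R2=0xff R3=0xff  N=1 Z=0
-- IRQ taken; context saved, return-PC = 7 --

FLAGS = (N=1, Z=0)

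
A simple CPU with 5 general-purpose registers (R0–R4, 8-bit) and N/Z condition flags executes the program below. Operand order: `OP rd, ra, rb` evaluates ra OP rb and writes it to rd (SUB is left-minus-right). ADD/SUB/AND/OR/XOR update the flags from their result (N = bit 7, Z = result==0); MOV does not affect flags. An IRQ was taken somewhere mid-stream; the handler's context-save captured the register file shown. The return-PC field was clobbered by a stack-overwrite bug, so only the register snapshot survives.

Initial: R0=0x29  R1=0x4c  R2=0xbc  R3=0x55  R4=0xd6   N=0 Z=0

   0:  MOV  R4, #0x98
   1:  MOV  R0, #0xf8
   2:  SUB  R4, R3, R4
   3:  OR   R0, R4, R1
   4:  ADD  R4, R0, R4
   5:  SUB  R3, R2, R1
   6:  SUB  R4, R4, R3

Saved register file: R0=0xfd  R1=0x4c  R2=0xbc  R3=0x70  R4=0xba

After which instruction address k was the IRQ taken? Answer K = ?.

after  0: R0=0x29 R1=0x4c R2=0xbc R3=0x55 R4=0x98  N=0 Z=0
after  1: R0=0xf8 R1=0x4c R2=0xbc R3=0x55 R4=0x98  N=0 Z=0
after  2: R0=0xf8 R1=0x4c R2=0xbc R3=0x55 R4=0xbd  N=1 Z=0
after  3: R0=0xfd R1=0x4c R2=0xbc R3=0x55 R4=0xbd  N=1 Z=0
after  4: R0=0xfd R1=0x4c R2=0xbc R3=0x55 R4=0xba  N=1 Z=0
after  5: R0=0xfd R1=0x4c R2=0xbc R3=0x70 R4=0xba  N=0 Z=0
-- IRQ taken; context saved, return-PC = 6 --

K = 5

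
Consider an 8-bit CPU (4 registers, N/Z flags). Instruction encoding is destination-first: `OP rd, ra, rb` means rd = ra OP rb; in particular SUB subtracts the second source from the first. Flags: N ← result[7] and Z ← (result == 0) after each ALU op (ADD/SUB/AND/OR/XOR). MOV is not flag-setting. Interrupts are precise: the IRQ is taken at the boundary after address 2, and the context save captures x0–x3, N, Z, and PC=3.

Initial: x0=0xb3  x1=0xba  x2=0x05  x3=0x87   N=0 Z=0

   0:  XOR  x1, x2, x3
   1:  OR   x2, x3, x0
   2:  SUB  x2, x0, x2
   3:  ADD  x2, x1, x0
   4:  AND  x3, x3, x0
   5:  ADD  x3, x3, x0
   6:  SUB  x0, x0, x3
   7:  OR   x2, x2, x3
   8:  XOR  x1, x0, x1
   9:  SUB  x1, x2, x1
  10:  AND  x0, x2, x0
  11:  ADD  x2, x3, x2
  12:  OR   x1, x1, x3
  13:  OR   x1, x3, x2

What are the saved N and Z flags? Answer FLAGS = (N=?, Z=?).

after  0: x0=0xb3 x1=0x82 x2=0x05 x3=0x87  N=1 Z=0
after  1: x0=0xb3 x1=0x82 x2=0xb7 x3=0x87  N=1 Z=0
after  2: x0=0xb3 x1=0x82 x2=0xfc x3=0x87  N=1 Z=0
-- IRQ taken; context saved, return-PC = 3 --

FLAGS = (N=1, Z=0)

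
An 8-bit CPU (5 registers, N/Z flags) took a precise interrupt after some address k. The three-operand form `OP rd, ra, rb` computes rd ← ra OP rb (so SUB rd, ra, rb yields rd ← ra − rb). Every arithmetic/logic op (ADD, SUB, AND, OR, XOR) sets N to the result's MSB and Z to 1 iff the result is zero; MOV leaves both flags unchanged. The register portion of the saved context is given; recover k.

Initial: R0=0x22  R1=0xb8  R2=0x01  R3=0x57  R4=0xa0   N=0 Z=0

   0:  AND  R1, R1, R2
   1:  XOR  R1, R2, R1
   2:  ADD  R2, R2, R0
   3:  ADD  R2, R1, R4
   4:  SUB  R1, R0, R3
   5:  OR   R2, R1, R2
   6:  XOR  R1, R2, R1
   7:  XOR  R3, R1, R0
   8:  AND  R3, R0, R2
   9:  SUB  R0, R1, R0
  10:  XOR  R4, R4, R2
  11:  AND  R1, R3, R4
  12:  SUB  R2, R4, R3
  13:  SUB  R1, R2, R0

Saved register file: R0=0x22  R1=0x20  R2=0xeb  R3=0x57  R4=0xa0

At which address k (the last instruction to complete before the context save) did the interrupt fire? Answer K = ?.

after  0: R0=0x22 R1=0x00 R2=0x01 R3=0x57 R4=0xa0  N=0 Z=1
after  1: R0=0x22 R1=0x01 R2=0x01 R3=0x57 R4=0xa0  N=0 Z=0
after  2: R0=0x22 R1=0x01 R2=0x23 R3=0x57 R4=0xa0  N=0 Z=0
after  3: R0=0x22 R1=0x01 R2=0xa1 R3=0x57 R4=0xa0  N=1 Z=0
after  4: R0=0x22 R1=0xcb R2=0xa1 R3=0x57 R4=0xa0  N=1 Z=0
after  5: R0=0x22 R1=0xcb R2=0xeb R3=0x57 R4=0xa0  N=1 Z=0
after  6: R0=0x22 R1=0x20 R2=0xeb R3=0x57 R4=0xa0  N=0 Z=0
-- IRQ taken; context saved, return-PC = 7 --

K = 6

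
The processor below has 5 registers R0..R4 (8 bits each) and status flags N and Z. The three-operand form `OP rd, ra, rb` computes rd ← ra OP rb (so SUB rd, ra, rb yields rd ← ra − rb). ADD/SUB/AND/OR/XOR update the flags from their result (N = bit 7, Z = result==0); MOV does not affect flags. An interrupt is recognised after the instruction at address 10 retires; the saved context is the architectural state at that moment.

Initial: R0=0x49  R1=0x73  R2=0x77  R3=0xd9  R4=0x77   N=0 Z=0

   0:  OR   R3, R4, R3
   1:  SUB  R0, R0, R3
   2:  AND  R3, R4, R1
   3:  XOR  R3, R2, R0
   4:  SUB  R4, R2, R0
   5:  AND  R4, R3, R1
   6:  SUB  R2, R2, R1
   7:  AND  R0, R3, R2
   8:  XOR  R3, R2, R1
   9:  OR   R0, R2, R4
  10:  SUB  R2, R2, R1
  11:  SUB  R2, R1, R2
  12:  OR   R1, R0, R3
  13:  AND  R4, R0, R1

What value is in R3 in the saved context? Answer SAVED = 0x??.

SAVED = 0x77

after  0: R0=0x49 R1=0x73 R2=0x77 R3=0xff R4=0x77  N=1 Z=0
after  1: R0=0x4a R1=0x73 R2=0x77 R3=0xff R4=0x77  N=0 Z=0
after  2: R0=0x4a R1=0x73 R2=0x77 R3=0x73 R4=0x77  N=0 Z=0
after  3: R0=0x4a R1=0x73 R2=0x77 R3=0x3d R4=0x77  N=0 Z=0
after  4: R0=0x4a R1=0x73 R2=0x77 R3=0x3d R4=0x2d  N=0 Z=0
after  5: R0=0x4a R1=0x73 R2=0x77 R3=0x3d R4=0x31  N=0 Z=0
after  6: R0=0x4a R1=0x73 R2=0x04 R3=0x3d R4=0x31  N=0 Z=0
after  7: R0=0x04 R1=0x73 R2=0x04 R3=0x3d R4=0x31  N=0 Z=0
after  8: R0=0x04 R1=0x73 R2=0x04 R3=0x77 R4=0x31  N=0 Z=0
after  9: R0=0x35 R1=0x73 R2=0x04 R3=0x77 R4=0x31  N=0 Z=0
after 10: R0=0x35 R1=0x73 R2=0x91 R3=0x77 R4=0x31  N=1 Z=0
-- IRQ taken; context saved, return-PC = 11 --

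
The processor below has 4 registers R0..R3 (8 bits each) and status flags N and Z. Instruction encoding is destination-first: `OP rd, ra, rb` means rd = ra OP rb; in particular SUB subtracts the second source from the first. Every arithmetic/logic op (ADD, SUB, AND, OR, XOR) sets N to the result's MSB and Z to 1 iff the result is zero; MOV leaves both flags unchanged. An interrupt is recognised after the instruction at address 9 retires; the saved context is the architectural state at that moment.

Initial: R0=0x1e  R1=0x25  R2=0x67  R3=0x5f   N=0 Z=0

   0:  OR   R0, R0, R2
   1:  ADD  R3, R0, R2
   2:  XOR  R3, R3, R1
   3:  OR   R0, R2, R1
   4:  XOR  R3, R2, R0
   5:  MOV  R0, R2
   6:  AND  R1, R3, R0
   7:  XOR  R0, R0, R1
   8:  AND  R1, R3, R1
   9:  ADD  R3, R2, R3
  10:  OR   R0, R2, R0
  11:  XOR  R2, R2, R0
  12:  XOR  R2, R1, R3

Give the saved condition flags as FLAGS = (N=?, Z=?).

FLAGS = (N=0, Z=0)

after  0: R0=0x7f R1=0x25 R2=0x67 R3=0x5f  N=0 Z=0
after  1: R0=0x7f R1=0x25 R2=0x67 R3=0xe6  N=1 Z=0
after  2: R0=0x7f R1=0x25 R2=0x67 R3=0xc3  N=1 Z=0
after  3: R0=0x67 R1=0x25 R2=0x67 R3=0xc3  N=0 Z=0
after  4: R0=0x67 R1=0x25 R2=0x67 R3=0x00  N=0 Z=1
after  5: R0=0x67 R1=0x25 R2=0x67 R3=0x00  N=0 Z=1
after  6: R0=0x67 R1=0x00 R2=0x67 R3=0x00  N=0 Z=1
after  7: R0=0x67 R1=0x00 R2=0x67 R3=0x00  N=0 Z=0
after  8: R0=0x67 R1=0x00 R2=0x67 R3=0x00  N=0 Z=1
after  9: R0=0x67 R1=0x00 R2=0x67 R3=0x67  N=0 Z=0
-- IRQ taken; context saved, return-PC = 10 --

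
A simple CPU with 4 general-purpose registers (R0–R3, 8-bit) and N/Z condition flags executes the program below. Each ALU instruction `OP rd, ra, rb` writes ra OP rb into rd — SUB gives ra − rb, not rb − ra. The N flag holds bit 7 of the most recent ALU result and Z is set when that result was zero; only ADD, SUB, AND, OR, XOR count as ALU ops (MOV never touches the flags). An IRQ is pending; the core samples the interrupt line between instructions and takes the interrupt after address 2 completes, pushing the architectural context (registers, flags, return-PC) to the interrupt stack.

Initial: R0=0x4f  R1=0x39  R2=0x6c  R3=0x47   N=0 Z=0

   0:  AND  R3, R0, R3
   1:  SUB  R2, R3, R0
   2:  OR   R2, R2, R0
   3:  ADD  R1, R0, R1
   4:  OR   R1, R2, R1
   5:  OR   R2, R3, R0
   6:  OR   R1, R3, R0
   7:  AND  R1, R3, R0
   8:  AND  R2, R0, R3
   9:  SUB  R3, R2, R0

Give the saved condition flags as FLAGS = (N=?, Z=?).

FLAGS = (N=1, Z=0)

after  0: R0=0x4f R1=0x39 R2=0x6c R3=0x47  N=0 Z=0
after  1: R0=0x4f R1=0x39 R2=0xf8 R3=0x47  N=1 Z=0
after  2: R0=0x4f R1=0x39 R2=0xff R3=0x47  N=1 Z=0
-- IRQ taken; context saved, return-PC = 3 --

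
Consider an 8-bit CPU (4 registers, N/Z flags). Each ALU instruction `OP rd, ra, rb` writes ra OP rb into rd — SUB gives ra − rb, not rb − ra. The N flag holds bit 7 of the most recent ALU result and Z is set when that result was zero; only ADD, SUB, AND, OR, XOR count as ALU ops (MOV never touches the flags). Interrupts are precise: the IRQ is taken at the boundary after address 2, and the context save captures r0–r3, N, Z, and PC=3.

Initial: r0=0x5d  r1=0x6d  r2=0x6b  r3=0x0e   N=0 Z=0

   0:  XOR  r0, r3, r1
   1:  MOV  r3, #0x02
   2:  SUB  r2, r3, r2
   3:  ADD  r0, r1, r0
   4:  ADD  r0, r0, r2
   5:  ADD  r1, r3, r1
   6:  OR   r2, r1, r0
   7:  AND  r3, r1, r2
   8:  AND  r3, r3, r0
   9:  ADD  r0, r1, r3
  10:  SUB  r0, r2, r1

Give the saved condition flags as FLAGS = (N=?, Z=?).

FLAGS = (N=1, Z=0)

after  0: r0=0x63 r1=0x6d r2=0x6b r3=0x0e  N=0 Z=0
after  1: r0=0x63 r1=0x6d r2=0x6b r3=0x02  N=0 Z=0
after  2: r0=0x63 r1=0x6d r2=0x97 r3=0x02  N=1 Z=0
-- IRQ taken; context saved, return-PC = 3 --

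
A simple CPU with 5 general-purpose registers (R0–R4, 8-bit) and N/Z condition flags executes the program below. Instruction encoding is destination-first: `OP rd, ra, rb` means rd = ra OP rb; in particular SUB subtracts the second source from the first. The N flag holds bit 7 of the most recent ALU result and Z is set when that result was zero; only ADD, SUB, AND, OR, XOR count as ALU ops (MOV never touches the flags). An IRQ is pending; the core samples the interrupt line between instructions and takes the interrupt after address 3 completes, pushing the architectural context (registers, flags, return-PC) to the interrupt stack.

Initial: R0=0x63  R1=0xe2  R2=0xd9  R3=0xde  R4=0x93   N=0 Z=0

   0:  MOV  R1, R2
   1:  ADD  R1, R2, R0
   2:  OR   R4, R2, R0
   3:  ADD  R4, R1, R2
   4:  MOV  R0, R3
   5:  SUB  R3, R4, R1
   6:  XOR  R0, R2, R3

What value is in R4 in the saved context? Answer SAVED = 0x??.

SAVED = 0x15

after  0: R0=0x63 R1=0xd9 R2=0xd9 R3=0xde R4=0x93  N=0 Z=0
after  1: R0=0x63 R1=0x3c R2=0xd9 R3=0xde R4=0x93  N=0 Z=0
after  2: R0=0x63 R1=0x3c R2=0xd9 R3=0xde R4=0xfb  N=1 Z=0
after  3: R0=0x63 R1=0x3c R2=0xd9 R3=0xde R4=0x15  N=0 Z=0
-- IRQ taken; context saved, return-PC = 4 --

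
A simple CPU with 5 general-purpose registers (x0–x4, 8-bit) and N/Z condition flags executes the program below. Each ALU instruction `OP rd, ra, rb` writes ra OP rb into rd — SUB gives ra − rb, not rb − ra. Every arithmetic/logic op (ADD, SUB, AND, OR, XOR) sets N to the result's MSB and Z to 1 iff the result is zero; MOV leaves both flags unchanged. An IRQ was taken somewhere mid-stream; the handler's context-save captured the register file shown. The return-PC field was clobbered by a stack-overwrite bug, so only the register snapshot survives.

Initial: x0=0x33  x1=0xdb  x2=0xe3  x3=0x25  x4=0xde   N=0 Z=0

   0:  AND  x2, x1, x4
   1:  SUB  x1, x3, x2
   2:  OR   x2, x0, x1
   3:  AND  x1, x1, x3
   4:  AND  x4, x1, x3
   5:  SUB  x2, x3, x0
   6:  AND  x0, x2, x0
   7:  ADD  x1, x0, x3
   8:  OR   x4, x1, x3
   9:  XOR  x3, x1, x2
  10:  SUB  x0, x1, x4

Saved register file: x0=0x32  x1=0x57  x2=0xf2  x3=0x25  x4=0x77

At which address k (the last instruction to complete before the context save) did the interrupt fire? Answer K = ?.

K = 8

after  0: x0=0x33 x1=0xdb x2=0xda x3=0x25 x4=0xde  N=1 Z=0
after  1: x0=0x33 x1=0x4b x2=0xda x3=0x25 x4=0xde  N=0 Z=0
after  2: x0=0x33 x1=0x4b x2=0x7b x3=0x25 x4=0xde  N=0 Z=0
after  3: x0=0x33 x1=0x01 x2=0x7b x3=0x25 x4=0xde  N=0 Z=0
after  4: x0=0x33 x1=0x01 x2=0x7b x3=0x25 x4=0x01  N=0 Z=0
after  5: x0=0x33 x1=0x01 x2=0xf2 x3=0x25 x4=0x01  N=1 Z=0
after  6: x0=0x32 x1=0x01 x2=0xf2 x3=0x25 x4=0x01  N=0 Z=0
after  7: x0=0x32 x1=0x57 x2=0xf2 x3=0x25 x4=0x01  N=0 Z=0
after  8: x0=0x32 x1=0x57 x2=0xf2 x3=0x25 x4=0x77  N=0 Z=0
-- IRQ taken; context saved, return-PC = 9 --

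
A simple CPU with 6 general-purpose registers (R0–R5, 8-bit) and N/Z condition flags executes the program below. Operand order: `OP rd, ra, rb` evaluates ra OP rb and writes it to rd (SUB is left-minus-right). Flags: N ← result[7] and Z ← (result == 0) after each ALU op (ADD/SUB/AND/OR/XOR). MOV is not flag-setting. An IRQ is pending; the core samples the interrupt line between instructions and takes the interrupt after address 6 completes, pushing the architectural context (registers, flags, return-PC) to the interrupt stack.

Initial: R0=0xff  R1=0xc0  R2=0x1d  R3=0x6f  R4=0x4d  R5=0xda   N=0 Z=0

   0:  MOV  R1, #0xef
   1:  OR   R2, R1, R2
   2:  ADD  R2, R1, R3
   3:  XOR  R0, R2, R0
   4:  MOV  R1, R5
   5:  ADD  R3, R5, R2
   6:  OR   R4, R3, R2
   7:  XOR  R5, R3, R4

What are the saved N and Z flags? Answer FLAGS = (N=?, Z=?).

after  0: R0=0xff R1=0xef R2=0x1d R3=0x6f R4=0x4d R5=0xda  N=0 Z=0
after  1: R0=0xff R1=0xef R2=0xff R3=0x6f R4=0x4d R5=0xda  N=1 Z=0
after  2: R0=0xff R1=0xef R2=0x5e R3=0x6f R4=0x4d R5=0xda  N=0 Z=0
after  3: R0=0xa1 R1=0xef R2=0x5e R3=0x6f R4=0x4d R5=0xda  N=1 Z=0
after  4: R0=0xa1 R1=0xda R2=0x5e R3=0x6f R4=0x4d R5=0xda  N=1 Z=0
after  5: R0=0xa1 R1=0xda R2=0x5e R3=0x38 R4=0x4d R5=0xda  N=0 Z=0
after  6: R0=0xa1 R1=0xda R2=0x5e R3=0x38 R4=0x7e R5=0xda  N=0 Z=0
-- IRQ taken; context saved, return-PC = 7 --

FLAGS = (N=0, Z=0)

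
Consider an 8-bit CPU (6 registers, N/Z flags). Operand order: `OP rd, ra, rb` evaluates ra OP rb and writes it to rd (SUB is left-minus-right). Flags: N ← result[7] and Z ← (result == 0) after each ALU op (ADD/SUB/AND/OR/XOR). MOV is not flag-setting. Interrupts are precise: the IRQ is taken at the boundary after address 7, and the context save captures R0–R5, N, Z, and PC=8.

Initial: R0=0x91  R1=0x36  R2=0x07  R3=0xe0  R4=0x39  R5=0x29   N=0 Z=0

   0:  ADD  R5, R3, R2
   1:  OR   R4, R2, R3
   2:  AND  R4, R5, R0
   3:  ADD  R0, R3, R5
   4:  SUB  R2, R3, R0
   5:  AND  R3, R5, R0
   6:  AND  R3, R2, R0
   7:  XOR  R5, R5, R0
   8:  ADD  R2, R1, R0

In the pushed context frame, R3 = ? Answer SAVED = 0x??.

after  0: R0=0x91 R1=0x36 R2=0x07 R3=0xe0 R4=0x39 R5=0xe7  N=1 Z=0
after  1: R0=0x91 R1=0x36 R2=0x07 R3=0xe0 R4=0xe7 R5=0xe7  N=1 Z=0
after  2: R0=0x91 R1=0x36 R2=0x07 R3=0xe0 R4=0x81 R5=0xe7  N=1 Z=0
after  3: R0=0xc7 R1=0x36 R2=0x07 R3=0xe0 R4=0x81 R5=0xe7  N=1 Z=0
after  4: R0=0xc7 R1=0x36 R2=0x19 R3=0xe0 R4=0x81 R5=0xe7  N=0 Z=0
after  5: R0=0xc7 R1=0x36 R2=0x19 R3=0xc7 R4=0x81 R5=0xe7  N=1 Z=0
after  6: R0=0xc7 R1=0x36 R2=0x19 R3=0x01 R4=0x81 R5=0xe7  N=0 Z=0
after  7: R0=0xc7 R1=0x36 R2=0x19 R3=0x01 R4=0x81 R5=0x20  N=0 Z=0
-- IRQ taken; context saved, return-PC = 8 --

SAVED = 0x01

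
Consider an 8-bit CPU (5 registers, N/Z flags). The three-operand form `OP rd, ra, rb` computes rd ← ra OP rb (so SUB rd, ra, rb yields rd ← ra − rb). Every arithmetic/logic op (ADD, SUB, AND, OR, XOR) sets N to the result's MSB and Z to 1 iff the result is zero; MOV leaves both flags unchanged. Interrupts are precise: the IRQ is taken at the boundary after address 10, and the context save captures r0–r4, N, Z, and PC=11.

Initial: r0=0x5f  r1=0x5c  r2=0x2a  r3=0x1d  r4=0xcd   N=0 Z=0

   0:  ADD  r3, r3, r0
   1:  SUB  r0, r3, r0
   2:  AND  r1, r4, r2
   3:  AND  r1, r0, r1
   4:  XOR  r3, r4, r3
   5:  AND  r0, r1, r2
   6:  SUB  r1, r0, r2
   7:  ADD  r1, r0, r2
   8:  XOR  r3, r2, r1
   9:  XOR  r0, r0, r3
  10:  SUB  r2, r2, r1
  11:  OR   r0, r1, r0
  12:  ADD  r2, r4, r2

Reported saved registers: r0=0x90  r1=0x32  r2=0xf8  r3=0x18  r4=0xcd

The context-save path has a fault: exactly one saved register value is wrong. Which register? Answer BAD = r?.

BAD = r0

after  0: r0=0x5f r1=0x5c r2=0x2a r3=0x7c r4=0xcd  N=0 Z=0
after  1: r0=0x1d r1=0x5c r2=0x2a r3=0x7c r4=0xcd  N=0 Z=0
after  2: r0=0x1d r1=0x08 r2=0x2a r3=0x7c r4=0xcd  N=0 Z=0
after  3: r0=0x1d r1=0x08 r2=0x2a r3=0x7c r4=0xcd  N=0 Z=0
after  4: r0=0x1d r1=0x08 r2=0x2a r3=0xb1 r4=0xcd  N=1 Z=0
after  5: r0=0x08 r1=0x08 r2=0x2a r3=0xb1 r4=0xcd  N=0 Z=0
after  6: r0=0x08 r1=0xde r2=0x2a r3=0xb1 r4=0xcd  N=1 Z=0
after  7: r0=0x08 r1=0x32 r2=0x2a r3=0xb1 r4=0xcd  N=0 Z=0
after  8: r0=0x08 r1=0x32 r2=0x2a r3=0x18 r4=0xcd  N=0 Z=0
after  9: r0=0x10 r1=0x32 r2=0x2a r3=0x18 r4=0xcd  N=0 Z=0
after 10: r0=0x10 r1=0x32 r2=0xf8 r3=0x18 r4=0xcd  N=1 Z=0
-- IRQ taken; context saved, return-PC = 11 --
mismatch: r0: reported 0x90 vs actual 0x10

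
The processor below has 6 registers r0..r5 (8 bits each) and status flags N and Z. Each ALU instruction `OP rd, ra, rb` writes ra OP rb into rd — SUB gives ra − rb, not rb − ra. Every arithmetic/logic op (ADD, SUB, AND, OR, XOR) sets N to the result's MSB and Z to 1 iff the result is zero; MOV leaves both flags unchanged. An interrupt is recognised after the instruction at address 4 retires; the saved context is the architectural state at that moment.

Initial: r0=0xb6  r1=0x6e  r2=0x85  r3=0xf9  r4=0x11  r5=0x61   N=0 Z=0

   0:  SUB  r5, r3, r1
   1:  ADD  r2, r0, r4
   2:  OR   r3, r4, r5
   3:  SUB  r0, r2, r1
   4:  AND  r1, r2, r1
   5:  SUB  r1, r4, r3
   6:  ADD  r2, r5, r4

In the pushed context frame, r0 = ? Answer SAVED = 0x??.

after  0: r0=0xb6 r1=0x6e r2=0x85 r3=0xf9 r4=0x11 r5=0x8b  N=1 Z=0
after  1: r0=0xb6 r1=0x6e r2=0xc7 r3=0xf9 r4=0x11 r5=0x8b  N=1 Z=0
after  2: r0=0xb6 r1=0x6e r2=0xc7 r3=0x9b r4=0x11 r5=0x8b  N=1 Z=0
after  3: r0=0x59 r1=0x6e r2=0xc7 r3=0x9b r4=0x11 r5=0x8b  N=0 Z=0
after  4: r0=0x59 r1=0x46 r2=0xc7 r3=0x9b r4=0x11 r5=0x8b  N=0 Z=0
-- IRQ taken; context saved, return-PC = 5 --

SAVED = 0x59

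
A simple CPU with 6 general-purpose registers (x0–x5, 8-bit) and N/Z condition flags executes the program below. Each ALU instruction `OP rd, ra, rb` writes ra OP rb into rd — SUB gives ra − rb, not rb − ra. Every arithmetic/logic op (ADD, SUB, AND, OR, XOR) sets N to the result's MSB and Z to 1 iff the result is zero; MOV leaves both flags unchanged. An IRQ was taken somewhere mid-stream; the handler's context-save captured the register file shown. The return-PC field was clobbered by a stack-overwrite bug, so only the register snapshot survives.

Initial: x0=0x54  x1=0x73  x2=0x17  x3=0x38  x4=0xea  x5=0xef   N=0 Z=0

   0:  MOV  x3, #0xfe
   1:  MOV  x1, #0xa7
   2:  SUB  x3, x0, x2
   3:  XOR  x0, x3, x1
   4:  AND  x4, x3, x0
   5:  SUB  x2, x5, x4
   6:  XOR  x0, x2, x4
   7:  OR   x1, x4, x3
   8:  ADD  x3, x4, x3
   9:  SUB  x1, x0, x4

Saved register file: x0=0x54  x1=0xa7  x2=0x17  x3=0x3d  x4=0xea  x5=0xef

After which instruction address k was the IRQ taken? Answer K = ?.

after  0: x0=0x54 x1=0x73 x2=0x17 x3=0xfe x4=0xea x5=0xef  N=0 Z=0
after  1: x0=0x54 x1=0xa7 x2=0x17 x3=0xfe x4=0xea x5=0xef  N=0 Z=0
after  2: x0=0x54 x1=0xa7 x2=0x17 x3=0x3d x4=0xea x5=0xef  N=0 Z=0
-- IRQ taken; context saved, return-PC = 3 --

K = 2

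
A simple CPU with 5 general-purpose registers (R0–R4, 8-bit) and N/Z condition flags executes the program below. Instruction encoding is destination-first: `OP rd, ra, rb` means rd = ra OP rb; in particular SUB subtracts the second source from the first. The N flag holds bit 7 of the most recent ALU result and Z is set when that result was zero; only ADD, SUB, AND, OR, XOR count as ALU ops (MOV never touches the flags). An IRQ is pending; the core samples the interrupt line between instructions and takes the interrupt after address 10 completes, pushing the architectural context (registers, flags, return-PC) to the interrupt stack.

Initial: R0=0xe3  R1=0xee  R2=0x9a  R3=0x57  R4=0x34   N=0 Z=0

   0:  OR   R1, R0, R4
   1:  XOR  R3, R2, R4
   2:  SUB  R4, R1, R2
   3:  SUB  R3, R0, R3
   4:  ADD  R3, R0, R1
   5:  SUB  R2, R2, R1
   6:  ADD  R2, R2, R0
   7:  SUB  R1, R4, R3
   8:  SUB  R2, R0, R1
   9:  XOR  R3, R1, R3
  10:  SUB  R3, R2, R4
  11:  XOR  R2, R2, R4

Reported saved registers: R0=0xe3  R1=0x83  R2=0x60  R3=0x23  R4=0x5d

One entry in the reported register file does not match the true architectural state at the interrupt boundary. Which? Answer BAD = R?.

BAD = R3

after  0: R0=0xe3 R1=0xf7 R2=0x9a R3=0x57 R4=0x34  N=1 Z=0
after  1: R0=0xe3 R1=0xf7 R2=0x9a R3=0xae R4=0x34  N=1 Z=0
after  2: R0=0xe3 R1=0xf7 R2=0x9a R3=0xae R4=0x5d  N=0 Z=0
after  3: R0=0xe3 R1=0xf7 R2=0x9a R3=0x35 R4=0x5d  N=0 Z=0
after  4: R0=0xe3 R1=0xf7 R2=0x9a R3=0xda R4=0x5d  N=1 Z=0
after  5: R0=0xe3 R1=0xf7 R2=0xa3 R3=0xda R4=0x5d  N=1 Z=0
after  6: R0=0xe3 R1=0xf7 R2=0x86 R3=0xda R4=0x5d  N=1 Z=0
after  7: R0=0xe3 R1=0x83 R2=0x86 R3=0xda R4=0x5d  N=1 Z=0
after  8: R0=0xe3 R1=0x83 R2=0x60 R3=0xda R4=0x5d  N=0 Z=0
after  9: R0=0xe3 R1=0x83 R2=0x60 R3=0x59 R4=0x5d  N=0 Z=0
after 10: R0=0xe3 R1=0x83 R2=0x60 R3=0x03 R4=0x5d  N=0 Z=0
-- IRQ taken; context saved, return-PC = 11 --
mismatch: R3: reported 0x23 vs actual 0x03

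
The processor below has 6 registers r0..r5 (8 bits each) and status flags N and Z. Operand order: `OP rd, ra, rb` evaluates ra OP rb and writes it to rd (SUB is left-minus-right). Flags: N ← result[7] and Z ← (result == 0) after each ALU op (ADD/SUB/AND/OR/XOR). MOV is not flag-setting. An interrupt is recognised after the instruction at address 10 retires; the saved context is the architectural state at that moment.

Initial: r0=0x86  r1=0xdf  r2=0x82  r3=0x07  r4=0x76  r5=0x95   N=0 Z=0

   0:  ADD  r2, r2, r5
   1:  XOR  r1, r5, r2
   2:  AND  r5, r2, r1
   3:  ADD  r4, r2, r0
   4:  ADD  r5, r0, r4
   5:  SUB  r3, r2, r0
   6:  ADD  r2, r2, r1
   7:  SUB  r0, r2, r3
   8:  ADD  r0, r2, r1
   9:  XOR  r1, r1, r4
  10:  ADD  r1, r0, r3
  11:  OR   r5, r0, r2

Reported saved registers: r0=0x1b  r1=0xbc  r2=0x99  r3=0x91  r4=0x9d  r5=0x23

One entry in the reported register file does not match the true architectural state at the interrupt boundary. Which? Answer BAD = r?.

after  0: r0=0x86 r1=0xdf r2=0x17 r3=0x07 r4=0x76 r5=0x95  N=0 Z=0
after  1: r0=0x86 r1=0x82 r2=0x17 r3=0x07 r4=0x76 r5=0x95  N=1 Z=0
after  2: r0=0x86 r1=0x82 r2=0x17 r3=0x07 r4=0x76 r5=0x02  N=0 Z=0
after  3: r0=0x86 r1=0x82 r2=0x17 r3=0x07 r4=0x9d r5=0x02  N=1 Z=0
after  4: r0=0x86 r1=0x82 r2=0x17 r3=0x07 r4=0x9d r5=0x23  N=0 Z=0
after  5: r0=0x86 r1=0x82 r2=0x17 r3=0x91 r4=0x9d r5=0x23  N=1 Z=0
after  6: r0=0x86 r1=0x82 r2=0x99 r3=0x91 r4=0x9d r5=0x23  N=1 Z=0
after  7: r0=0x08 r1=0x82 r2=0x99 r3=0x91 r4=0x9d r5=0x23  N=0 Z=0
after  8: r0=0x1b r1=0x82 r2=0x99 r3=0x91 r4=0x9d r5=0x23  N=0 Z=0
after  9: r0=0x1b r1=0x1f r2=0x99 r3=0x91 r4=0x9d r5=0x23  N=0 Z=0
after 10: r0=0x1b r1=0xac r2=0x99 r3=0x91 r4=0x9d r5=0x23  N=1 Z=0
-- IRQ taken; context saved, return-PC = 11 --
mismatch: r1: reported 0xbc vs actual 0xac

BAD = r1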